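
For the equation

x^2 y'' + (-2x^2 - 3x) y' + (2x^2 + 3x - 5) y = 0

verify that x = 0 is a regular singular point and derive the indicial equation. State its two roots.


Divide by x^2 to reach normal form y'' + P_1(x) y' + P_2(x) y = 0 with P_1(x) = -2 - 3/x and P_2(x) = 2 + 3/x - 5/x^2.
x = 0 is a singular point because the y'-coefficient -2 - 3/x has a pole at x = 0 and the y-coefficient 2 + 3/x - 5/x^2 has a pole at x = 0.
It is a regular singular point because x P_1(x) = p(x) = -2x - 3 and x^2 P_2(x) = q(x) = 2x^2 + 3x - 5 are polynomials, hence analytic at x = 0.
p(0) = -3,  q(0) = -5.
Indicial equation: r(r-1) + p(0) r + q(0) = 0, i.e. r^2 + (p(0) - 1) r + q(0) = 0, i.e. r^2 - 4 r - 5 = 0.
Discriminant: (-4)^2 - 4(-5) = 36, so r = (4 ± 6)/2.
Solving: r_1 = 5, r_2 = -1.

indicial: r^2 - 4 r - 5 = 0; roots r_1 = 5, r_2 = -1


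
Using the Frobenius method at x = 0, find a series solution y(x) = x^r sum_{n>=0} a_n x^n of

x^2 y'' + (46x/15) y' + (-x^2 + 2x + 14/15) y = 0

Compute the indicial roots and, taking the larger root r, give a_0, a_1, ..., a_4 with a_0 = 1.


Write in Frobenius form y'' + (p(x)/x) y' + (q(x)/x^2) y = 0:
  p(x) = 46/15,  q(x) = -x^2 + 2x + 14/15.
Indicial equation: r(r-1) + (46/15) r + (14/15) = 0 -> roots r_1 = -2/3, r_2 = -7/5.
Take r = r_1 = -2/3. Let y(x) = x^r sum_{n>=0} a_n x^n with a_0 = 1.
Substitute y = x^r sum a_n x^n and match x^{r+n}. The recurrence is
  D(n) a_n + 2 a_{n-1} - 1 a_{n-2} = 0,  where D(n) = (r+n)(r+n-1) + (46/15)(r+n) + (14/15).
  a_n = [-2 a_{n-1} + 1 a_{n-2}] / D(n).
Since the indicial polynomial factors as (r - r_1)(r - r_2), D(n) = (r_1 + n - r_1)(r_1 + n - r_2) = n(n + 11/15).
Evaluating step by step (a_0 = 1):
  n = 1: D(1) = 1(1 + 11/15) = 26/15; numerator = -2(1) = -2; a_1 = (-2)/(26/15) = -15/13
  n = 2: D(2) = 2(2 + 11/15) = 82/15; numerator = -2(-15/13) + 1(1) = 43/13; a_2 = (43/13)/(82/15) = 645/1066
  n = 3: D(3) = 3(3 + 11/15) = 56/5; numerator = -2(645/1066) + 1(-15/13) = -1260/533; a_3 = (-1260/533)/(56/5) = -225/1066
  n = 4: D(4) = 4(4 + 11/15) = 284/15; numerator = -2(-225/1066) + 1(645/1066) = 1095/1066; a_4 = (1095/1066)/(284/15) = 16425/302744

r = -2/3; a_0 = 1; a_1 = -15/13; a_2 = 645/1066; a_3 = -225/1066; a_4 = 16425/302744


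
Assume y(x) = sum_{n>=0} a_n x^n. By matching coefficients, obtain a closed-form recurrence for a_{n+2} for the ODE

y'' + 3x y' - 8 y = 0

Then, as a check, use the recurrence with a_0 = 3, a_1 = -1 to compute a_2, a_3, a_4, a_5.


Substitute y = sum_n a_n x^n.
y''(x) has coefficient (n+2)(n+1) a_{n+2} at x^n;
3 x y'(x) has coefficient 3 n a_n at x^n (shift);
-8 y(x) has coefficient -8 a_n at x^n.
Matching x^n: (n+2)(n+1) a_{n+2} + (3n - 8) a_n = 0.
Thus a_{n+2} = (-3n + 8) / ((n+1)(n+2)) * a_n.

Check with a_0 = 3, a_1 = -1 (apply the recurrence for n = 0, 1, 2, 3): a_0 = 3, a_1 = -1, a_2 = 12, a_3 = -5/6, a_4 = 2, a_5 = 1/24.

a_(n+2) = (-3n + 8) / ((n+1)(n+2)) * a_n; check: a_0 = 3, a_1 = -1, a_2 = 12, a_3 = -5/6, a_4 = 2, a_5 = 1/24


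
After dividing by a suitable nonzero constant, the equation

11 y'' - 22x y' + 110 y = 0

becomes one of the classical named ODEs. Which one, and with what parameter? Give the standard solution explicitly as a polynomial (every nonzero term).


All three coefficients share the factor 11; dividing through by 11 gives  y'' - 2x y' + 10 y = 0.
This matches the Hermite equation y'' - 2x y' + 2n y = 0 with 2n = 10, so n = 5; the polynomial solution is H_5(x).
With y = sum_k a_k x^k, matching x^k gives (k+2)(k+1) a_{k+2} = 2(k - n) a_k = 2(k - 5) a_k. The right side vanishes at k = 5, so the series with the parity of 5 terminates at degree 5.
Standard normalization: leading coefficient of H_n is 2^n, so a_5 = 2^5 = 32. Work downward with a_k = (k+1)(k+2) a_{k+2} / (2(k - n)):
  a_3 = (4)(5)(32) / (2(3 - 5)) = 640/(-4) = -160
  a_1 = (2)(3)(-160) / (2(1 - 5)) = -960/(-8) = 120
Hence H_5(x) = 32 x^5 - 160 x^3 + 120 x.

H_5(x); series = 32 x^5 - 160 x^3 + 120 x


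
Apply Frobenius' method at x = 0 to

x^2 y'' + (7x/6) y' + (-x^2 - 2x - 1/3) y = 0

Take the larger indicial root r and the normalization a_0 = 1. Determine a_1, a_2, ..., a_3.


Write in Frobenius form y'' + (p(x)/x) y' + (q(x)/x^2) y = 0:
  p(x) = 7/6,  q(x) = -x^2 - 2x - 1/3.
Indicial equation: r(r-1) + (7/6) r + (-1/3) = 0 -> roots r_1 = 1/2, r_2 = -2/3.
Take r = r_1 = 1/2. Let y(x) = x^r sum_{n>=0} a_n x^n with a_0 = 1.
Substitute y = x^r sum a_n x^n and match x^{r+n}. The recurrence is
  D(n) a_n - 2 a_{n-1} - 1 a_{n-2} = 0,  where D(n) = (r+n)(r+n-1) + (7/6)(r+n) + (-1/3).
  a_n = [2 a_{n-1} + 1 a_{n-2}] / D(n).
Since the indicial polynomial factors as (r - r_1)(r - r_2), D(n) = (r_1 + n - r_1)(r_1 + n - r_2) = n(n + 7/6).
Evaluating step by step (a_0 = 1):
  n = 1: D(1) = 1(1 + 7/6) = 13/6; numerator = 2(1) = 2; a_1 = (2)/(13/6) = 12/13
  n = 2: D(2) = 2(2 + 7/6) = 19/3; numerator = 2(12/13) + 1(1) = 37/13; a_2 = (37/13)/(19/3) = 111/247
  n = 3: D(3) = 3(3 + 7/6) = 25/2; numerator = 2(111/247) + 1(12/13) = 450/247; a_3 = (450/247)/(25/2) = 36/247

r = 1/2; a_0 = 1; a_1 = 12/13; a_2 = 111/247; a_3 = 36/247


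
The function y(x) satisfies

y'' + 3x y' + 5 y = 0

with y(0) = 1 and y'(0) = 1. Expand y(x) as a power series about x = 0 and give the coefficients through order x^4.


Ansatz: y(x) = sum_{n>=0} a_n x^n, so y'(x) = sum_{n>=1} n a_n x^(n-1) and y''(x) = sum_{n>=2} n(n-1) a_n x^(n-2).
Substitute into P(x) y'' + Q(x) y' + R(x) y = 0 with P(x) = 1, Q(x) = 3x, R(x) = 5, and match powers of x.
Initial conditions: a_0 = 1, a_1 = 1.
Setting the coefficient of each power of x to zero and solving order by order (substituting the coefficients already found):
  x^0: 2 a_2 + 5 a_0 = 0  ->  2 a_2 = -5 a_0 = -5  ->  a_2 = -5/2
  x^1: 6 a_3 + 8 a_1 = 0  ->  6 a_3 = -8 a_1 = -8  ->  a_3 = -4/3
  x^2: 12 a_4 + 11 a_2 = 0  ->  12 a_4 = -11 a_2 = 55/2  ->  a_4 = 55/24
Truncated series: y(x) = 1 + x - (5/2) x^2 - (4/3) x^3 + (55/24) x^4 + O(x^5).

a_0 = 1; a_1 = 1; a_2 = -5/2; a_3 = -4/3; a_4 = 55/24


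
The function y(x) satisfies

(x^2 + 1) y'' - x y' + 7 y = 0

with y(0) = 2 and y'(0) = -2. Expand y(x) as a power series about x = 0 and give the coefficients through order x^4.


Ansatz: y(x) = sum_{n>=0} a_n x^n, so y'(x) = sum_{n>=1} n a_n x^(n-1) and y''(x) = sum_{n>=2} n(n-1) a_n x^(n-2).
Substitute into P(x) y'' + Q(x) y' + R(x) y = 0 with P(x) = x^2 + 1, Q(x) = -x, R(x) = 7, and match powers of x.
Initial conditions: a_0 = 2, a_1 = -2.
Setting the coefficient of each power of x to zero and solving order by order (substituting the coefficients already found):
  x^0: 2 a_2 + 7 a_0 = 0  ->  2 a_2 = -7 a_0 = -14  ->  a_2 = -7
  x^1: 6 a_3 + 6 a_1 = 0  ->  6 a_3 = -6 a_1 = 12  ->  a_3 = 2
  x^2: 12 a_4 + 7 a_2 = 0  ->  12 a_4 = -7 a_2 = 49  ->  a_4 = 49/12
Truncated series: y(x) = 2 - 2 x - 7 x^2 + 2 x^3 + (49/12) x^4 + O(x^5).

a_0 = 2; a_1 = -2; a_2 = -7; a_3 = 2; a_4 = 49/12


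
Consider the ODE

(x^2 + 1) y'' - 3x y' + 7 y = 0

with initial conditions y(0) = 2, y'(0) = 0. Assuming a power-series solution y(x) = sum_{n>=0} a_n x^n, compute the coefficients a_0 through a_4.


Ansatz: y(x) = sum_{n>=0} a_n x^n, so y'(x) = sum_{n>=1} n a_n x^(n-1) and y''(x) = sum_{n>=2} n(n-1) a_n x^(n-2).
Substitute into P(x) y'' + Q(x) y' + R(x) y = 0 with P(x) = x^2 + 1, Q(x) = -3x, R(x) = 7, and match powers of x.
Initial conditions: a_0 = 2, a_1 = 0.
Setting the coefficient of each power of x to zero and solving order by order (substituting the coefficients already found):
  x^0: 2 a_2 + 7 a_0 = 0  ->  2 a_2 = -7 a_0 = -14  ->  a_2 = -7
  x^1: 6 a_3 + 4 a_1 = 0  ->  6 a_3 = -4 a_1 = 0  ->  a_3 = 0
  x^2: 12 a_4 + 3 a_2 = 0  ->  12 a_4 = -3 a_2 = 21  ->  a_4 = 7/4
Truncated series: y(x) = 2 - 7 x^2 + (7/4) x^4 + O(x^5).

a_0 = 2; a_1 = 0; a_2 = -7; a_3 = 0; a_4 = 7/4


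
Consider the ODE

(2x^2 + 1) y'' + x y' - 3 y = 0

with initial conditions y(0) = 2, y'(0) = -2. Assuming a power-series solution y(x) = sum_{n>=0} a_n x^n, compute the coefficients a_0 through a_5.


Ansatz: y(x) = sum_{n>=0} a_n x^n, so y'(x) = sum_{n>=1} n a_n x^(n-1) and y''(x) = sum_{n>=2} n(n-1) a_n x^(n-2).
Substitute into P(x) y'' + Q(x) y' + R(x) y = 0 with P(x) = 2x^2 + 1, Q(x) = x, R(x) = -3, and match powers of x.
Initial conditions: a_0 = 2, a_1 = -2.
Setting the coefficient of each power of x to zero and solving order by order (substituting the coefficients already found):
  x^0: 2 a_2 - 3 a_0 = 0  ->  2 a_2 = 3 a_0 = 6  ->  a_2 = 3
  x^1: 6 a_3 - 2 a_1 = 0  ->  6 a_3 = 2 a_1 = -4  ->  a_3 = -2/3
  x^2: 12 a_4 + 3 a_2 = 0  ->  12 a_4 = -3 a_2 = -9  ->  a_4 = -3/4
  x^3: 20 a_5 + 12 a_3 = 0  ->  20 a_5 = -12 a_3 = 8  ->  a_5 = 2/5
Truncated series: y(x) = 2 - 2 x + 3 x^2 - (2/3) x^3 - (3/4) x^4 + (2/5) x^5 + O(x^6).

a_0 = 2; a_1 = -2; a_2 = 3; a_3 = -2/3; a_4 = -3/4; a_5 = 2/5


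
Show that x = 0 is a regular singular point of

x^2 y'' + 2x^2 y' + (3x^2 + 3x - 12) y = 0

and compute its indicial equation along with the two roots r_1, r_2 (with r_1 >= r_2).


Divide by x^2 to reach normal form y'' + P_1(x) y' + P_2(x) y = 0 with P_1(x) = 2 and P_2(x) = 3 + 3/x - 12/x^2.
x = 0 is a singular point because the y-coefficient 3 + 3/x - 12/x^2 has a pole at x = 0.
It is a regular singular point because x P_1(x) = p(x) = 2x and x^2 P_2(x) = q(x) = 3x^2 + 3x - 12 are polynomials, hence analytic at x = 0.
p(0) = 0,  q(0) = -12.
Indicial equation: r(r-1) + p(0) r + q(0) = 0, i.e. r^2 + (p(0) - 1) r + q(0) = 0, i.e. r^2 - 1 r - 12 = 0.
Discriminant: (-1)^2 - 4(-12) = 49, so r = (1 ± 7)/2.
Solving: r_1 = 4, r_2 = -3.

indicial: r^2 - 1 r - 12 = 0; roots r_1 = 4, r_2 = -3


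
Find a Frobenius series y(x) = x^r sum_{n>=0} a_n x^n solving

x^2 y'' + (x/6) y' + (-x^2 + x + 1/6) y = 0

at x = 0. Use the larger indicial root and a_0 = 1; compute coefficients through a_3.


Write in Frobenius form y'' + (p(x)/x) y' + (q(x)/x^2) y = 0:
  p(x) = 1/6,  q(x) = -x^2 + x + 1/6.
Indicial equation: r(r-1) + (1/6) r + (1/6) = 0 -> roots r_1 = 1/2, r_2 = 1/3.
Take r = r_1 = 1/2. Let y(x) = x^r sum_{n>=0} a_n x^n with a_0 = 1.
Substitute y = x^r sum a_n x^n and match x^{r+n}. The recurrence is
  D(n) a_n + 1 a_{n-1} - 1 a_{n-2} = 0,  where D(n) = (r+n)(r+n-1) + (1/6)(r+n) + (1/6).
  a_n = [-1 a_{n-1} + 1 a_{n-2}] / D(n).
Since the indicial polynomial factors as (r - r_1)(r - r_2), D(n) = (r_1 + n - r_1)(r_1 + n - r_2) = n(n + 1/6).
Evaluating step by step (a_0 = 1):
  n = 1: D(1) = 1(1 + 1/6) = 7/6; numerator = -1(1) = -1; a_1 = (-1)/(7/6) = -6/7
  n = 2: D(2) = 2(2 + 1/6) = 13/3; numerator = -1(-6/7) + 1(1) = 13/7; a_2 = (13/7)/(13/3) = 3/7
  n = 3: D(3) = 3(3 + 1/6) = 19/2; numerator = -1(3/7) + 1(-6/7) = -9/7; a_3 = (-9/7)/(19/2) = -18/133

r = 1/2; a_0 = 1; a_1 = -6/7; a_2 = 3/7; a_3 = -18/133


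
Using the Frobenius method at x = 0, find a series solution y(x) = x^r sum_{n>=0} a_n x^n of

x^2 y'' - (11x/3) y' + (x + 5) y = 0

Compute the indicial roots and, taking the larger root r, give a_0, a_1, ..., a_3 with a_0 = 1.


Write in Frobenius form y'' + (p(x)/x) y' + (q(x)/x^2) y = 0:
  p(x) = -11/3,  q(x) = x + 5.
Indicial equation: r(r-1) + (-11/3) r + (5) = 0 -> roots r_1 = 3, r_2 = 5/3.
Take r = r_1 = 3. Let y(x) = x^r sum_{n>=0} a_n x^n with a_0 = 1.
Substitute y = x^r sum a_n x^n and match x^{r+n}. The recurrence is
  D(n) a_n + 1 a_{n-1} = 0,  where D(n) = (r+n)(r+n-1) + (-11/3)(r+n) + (5).
  a_n = -1 / D(n) * a_{n-1}.
Since the indicial polynomial factors as (r - r_1)(r - r_2), D(n) = (r_1 + n - r_1)(r_1 + n - r_2) = n(n + 4/3).
Evaluating step by step (a_0 = 1):
  n = 1: D(1) = 1(1 + 4/3) = 7/3; numerator = -1(1) = -1; a_1 = (-1)/(7/3) = -3/7
  n = 2: D(2) = 2(2 + 4/3) = 20/3; numerator = -1(-3/7) = 3/7; a_2 = (3/7)/(20/3) = 9/140
  n = 3: D(3) = 3(3 + 4/3) = 13; numerator = -1(9/140) = -9/140; a_3 = (-9/140)/(13) = -9/1820

r = 3; a_0 = 1; a_1 = -3/7; a_2 = 9/140; a_3 = -9/1820


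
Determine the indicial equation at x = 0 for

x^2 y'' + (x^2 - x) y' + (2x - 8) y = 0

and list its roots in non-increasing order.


Divide by x^2 to reach normal form y'' + P_1(x) y' + P_2(x) y = 0 with P_1(x) = 1 - 1/x and P_2(x) = 2/x - 8/x^2.
x = 0 is a singular point because the y'-coefficient 1 - 1/x has a pole at x = 0 and the y-coefficient 2/x - 8/x^2 has a pole at x = 0.
It is a regular singular point because x P_1(x) = p(x) = x - 1 and x^2 P_2(x) = q(x) = 2x - 8 are polynomials, hence analytic at x = 0.
p(0) = -1,  q(0) = -8.
Indicial equation: r(r-1) + p(0) r + q(0) = 0, i.e. r^2 + (p(0) - 1) r + q(0) = 0, i.e. r^2 - 2 r - 8 = 0.
Discriminant: (-2)^2 - 4(-8) = 36, so r = (2 ± 6)/2.
Solving: r_1 = 4, r_2 = -2.

indicial: r^2 - 2 r - 8 = 0; roots r_1 = 4, r_2 = -2


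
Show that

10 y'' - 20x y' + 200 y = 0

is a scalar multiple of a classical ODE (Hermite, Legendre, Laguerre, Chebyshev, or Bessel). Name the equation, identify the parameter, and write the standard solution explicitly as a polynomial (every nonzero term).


All three coefficients share the factor 10; dividing through by 10 gives  y'' - 2x y' + 20 y = 0.
This matches the Hermite equation y'' - 2x y' + 2n y = 0 with 2n = 20, so n = 10; the polynomial solution is H_10(x).
With y = sum_k a_k x^k, matching x^k gives (k+2)(k+1) a_{k+2} = 2(k - n) a_k = 2(k - 10) a_k. The right side vanishes at k = 10, so the series with the parity of 10 terminates at degree 10.
Standard normalization: leading coefficient of H_n is 2^n, so a_10 = 2^10 = 1024. Work downward with a_k = (k+1)(k+2) a_{k+2} / (2(k - n)):
  a_8 = (9)(10)(1024) / (2(8 - 10)) = 92160/(-4) = -23040
  a_6 = (7)(8)(-23040) / (2(6 - 10)) = -1290240/(-8) = 161280
  a_4 = (5)(6)(161280) / (2(4 - 10)) = 4838400/(-12) = -403200
  a_2 = (3)(4)(-403200) / (2(2 - 10)) = -4838400/(-16) = 302400
  a_0 = (1)(2)(302400) / (2(0 - 10)) = 604800/(-20) = -30240
Hence H_10(x) = 1024 x^10 - 23040 x^8 + 161280 x^6 - 403200 x^4 + 302400 x^2 - 30240.

H_10(x); series = 1024 x^10 - 23040 x^8 + 161280 x^6 - 403200 x^4 + 302400 x^2 - 30240


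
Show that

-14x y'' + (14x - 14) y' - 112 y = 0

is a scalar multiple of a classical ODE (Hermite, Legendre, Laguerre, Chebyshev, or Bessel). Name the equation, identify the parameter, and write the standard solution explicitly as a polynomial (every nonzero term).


All three coefficients share the factor -14; dividing through by -14 gives  x y'' + (1 - x) y' + 8 y = 0.
This matches the Laguerre equation x y'' + (1 - x) y' + n y = 0 with n = 8; the polynomial solution is L_8(x).
With y = sum_k a_k x^k, matching x^k gives (k+1)k a_{k+1} + (k+1) a_{k+1} - k a_k + n a_k = 0, i.e. (k+1)^2 a_{k+1} = (k - n) a_k = (k - 8) a_k. The right side vanishes at k = 8, so the series terminates at degree 8.
Standard normalization L_n(0) = 1 gives a_0 = 1. Work upward with a_{k+1} = (k - 8) a_k / (k+1)^2:
  a_1 = (0 - 8)(1) / 1^2 = -8/1 = -8
  a_2 = (1 - 8)(-8) / 2^2 = 56/4 = 14
  a_3 = (2 - 8)(14) / 3^2 = -84/9 = -28/3
  a_4 = (3 - 8)(-28/3) / 4^2 = (140/3)/16 = 35/12
  a_5 = (4 - 8)(35/12) / 5^2 = (-35/3)/25 = -7/15
  a_6 = (5 - 8)(-7/15) / 6^2 = (7/5)/36 = 7/180
  a_7 = (6 - 8)(7/180) / 7^2 = (-7/90)/49 = -1/630
  a_8 = (7 - 8)(-1/630) / 8^2 = (1/630)/64 = 1/40320
Hence L_8(x) = x^8/40320 - x^7/630 + 7 x^6/180 - 7 x^5/15 + 35 x^4/12 - 28 x^3/3 + 14 x^2 - 8 x + 1.

L_8(x); series = x^8/40320 - x^7/630 + 7 x^6/180 - 7 x^5/15 + 35 x^4/12 - 28 x^3/3 + 14 x^2 - 8 x + 1


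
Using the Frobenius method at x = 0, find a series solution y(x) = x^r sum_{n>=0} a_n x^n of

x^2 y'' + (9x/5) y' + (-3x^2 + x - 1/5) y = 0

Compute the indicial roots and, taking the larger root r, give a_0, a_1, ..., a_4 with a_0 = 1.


Write in Frobenius form y'' + (p(x)/x) y' + (q(x)/x^2) y = 0:
  p(x) = 9/5,  q(x) = -3x^2 + x - 1/5.
Indicial equation: r(r-1) + (9/5) r + (-1/5) = 0 -> roots r_1 = 1/5, r_2 = -1.
Take r = r_1 = 1/5. Let y(x) = x^r sum_{n>=0} a_n x^n with a_0 = 1.
Substitute y = x^r sum a_n x^n and match x^{r+n}. The recurrence is
  D(n) a_n + 1 a_{n-1} - 3 a_{n-2} = 0,  where D(n) = (r+n)(r+n-1) + (9/5)(r+n) + (-1/5).
  a_n = [-1 a_{n-1} + 3 a_{n-2}] / D(n).
Since the indicial polynomial factors as (r - r_1)(r - r_2), D(n) = (r_1 + n - r_1)(r_1 + n - r_2) = n(n + 6/5).
Evaluating step by step (a_0 = 1):
  n = 1: D(1) = 1(1 + 6/5) = 11/5; numerator = -1(1) = -1; a_1 = (-1)/(11/5) = -5/11
  n = 2: D(2) = 2(2 + 6/5) = 32/5; numerator = -1(-5/11) + 3(1) = 38/11; a_2 = (38/11)/(32/5) = 95/176
  n = 3: D(3) = 3(3 + 6/5) = 63/5; numerator = -1(95/176) + 3(-5/11) = -335/176; a_3 = (-335/176)/(63/5) = -1675/11088
  n = 4: D(4) = 4(4 + 6/5) = 104/5; numerator = -1(-1675/11088) + 3(95/176) = 9815/5544; a_4 = (9815/5544)/(104/5) = 3775/44352

r = 1/5; a_0 = 1; a_1 = -5/11; a_2 = 95/176; a_3 = -1675/11088; a_4 = 3775/44352


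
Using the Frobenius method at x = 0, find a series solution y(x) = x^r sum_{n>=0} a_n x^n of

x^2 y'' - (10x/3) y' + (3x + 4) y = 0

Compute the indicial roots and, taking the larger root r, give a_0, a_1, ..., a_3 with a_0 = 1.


Write in Frobenius form y'' + (p(x)/x) y' + (q(x)/x^2) y = 0:
  p(x) = -10/3,  q(x) = 3x + 4.
Indicial equation: r(r-1) + (-10/3) r + (4) = 0 -> roots r_1 = 3, r_2 = 4/3.
Take r = r_1 = 3. Let y(x) = x^r sum_{n>=0} a_n x^n with a_0 = 1.
Substitute y = x^r sum a_n x^n and match x^{r+n}. The recurrence is
  D(n) a_n + 3 a_{n-1} = 0,  where D(n) = (r+n)(r+n-1) + (-10/3)(r+n) + (4).
  a_n = -3 / D(n) * a_{n-1}.
Since the indicial polynomial factors as (r - r_1)(r - r_2), D(n) = (r_1 + n - r_1)(r_1 + n - r_2) = n(n + 5/3).
Evaluating step by step (a_0 = 1):
  n = 1: D(1) = 1(1 + 5/3) = 8/3; numerator = -3(1) = -3; a_1 = (-3)/(8/3) = -9/8
  n = 2: D(2) = 2(2 + 5/3) = 22/3; numerator = -3(-9/8) = 27/8; a_2 = (27/8)/(22/3) = 81/176
  n = 3: D(3) = 3(3 + 5/3) = 14; numerator = -3(81/176) = -243/176; a_3 = (-243/176)/(14) = -243/2464

r = 3; a_0 = 1; a_1 = -9/8; a_2 = 81/176; a_3 = -243/2464


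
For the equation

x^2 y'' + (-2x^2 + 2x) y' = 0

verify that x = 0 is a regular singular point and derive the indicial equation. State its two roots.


Divide by x^2 to reach normal form y'' + P_1(x) y' + P_2(x) y = 0 with P_1(x) = -2 + 2/x and P_2(x) = 0.
x = 0 is a singular point because the y'-coefficient -2 + 2/x has a pole at x = 0.
It is a regular singular point because x P_1(x) = p(x) = 2 - 2x and x^2 P_2(x) = q(x) = 0 are polynomials, hence analytic at x = 0.
p(0) = 2,  q(0) = 0.
Indicial equation: r(r-1) + p(0) r + q(0) = 0, i.e. r^2 + (p(0) - 1) r + q(0) = 0, i.e. r^2 + 1 r = 0.
Discriminant: (1)^2 - 4(0) = 1, so r = (-1 ± 1)/2.
Solving: r_1 = 0, r_2 = -1.

indicial: r^2 + 1 r = 0; roots r_1 = 0, r_2 = -1


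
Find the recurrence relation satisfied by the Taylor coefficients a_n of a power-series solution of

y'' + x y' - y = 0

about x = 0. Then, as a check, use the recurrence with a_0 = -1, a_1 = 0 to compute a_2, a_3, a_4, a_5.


Substitute y = sum_n a_n x^n.
y''(x) has coefficient (n+2)(n+1) a_{n+2} at x^n;
x y'(x) has coefficient n a_n at x^n (shift);
-y(x) has coefficient -1 a_n at x^n.
Matching x^n: (n+2)(n+1) a_{n+2} + (n - 1) a_n = 0.
Thus a_{n+2} = (-n + 1) / ((n+1)(n+2)) * a_n.

Check with a_0 = -1, a_1 = 0 (apply the recurrence for n = 0, 1, 2, 3): a_0 = -1, a_1 = 0, a_2 = -1/2, a_3 = 0, a_4 = 1/24, a_5 = 0.

a_(n+2) = (-n + 1) / ((n+1)(n+2)) * a_n; check: a_0 = -1, a_1 = 0, a_2 = -1/2, a_3 = 0, a_4 = 1/24, a_5 = 0


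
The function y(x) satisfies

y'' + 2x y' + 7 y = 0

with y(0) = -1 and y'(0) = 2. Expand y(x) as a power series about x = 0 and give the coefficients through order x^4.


Ansatz: y(x) = sum_{n>=0} a_n x^n, so y'(x) = sum_{n>=1} n a_n x^(n-1) and y''(x) = sum_{n>=2} n(n-1) a_n x^(n-2).
Substitute into P(x) y'' + Q(x) y' + R(x) y = 0 with P(x) = 1, Q(x) = 2x, R(x) = 7, and match powers of x.
Initial conditions: a_0 = -1, a_1 = 2.
Setting the coefficient of each power of x to zero and solving order by order (substituting the coefficients already found):
  x^0: 2 a_2 + 7 a_0 = 0  ->  2 a_2 = -7 a_0 = 7  ->  a_2 = 7/2
  x^1: 6 a_3 + 9 a_1 = 0  ->  6 a_3 = -9 a_1 = -18  ->  a_3 = -3
  x^2: 12 a_4 + 11 a_2 = 0  ->  12 a_4 = -11 a_2 = -77/2  ->  a_4 = -77/24
Truncated series: y(x) = -1 + 2 x + (7/2) x^2 - 3 x^3 - (77/24) x^4 + O(x^5).

a_0 = -1; a_1 = 2; a_2 = 7/2; a_3 = -3; a_4 = -77/24


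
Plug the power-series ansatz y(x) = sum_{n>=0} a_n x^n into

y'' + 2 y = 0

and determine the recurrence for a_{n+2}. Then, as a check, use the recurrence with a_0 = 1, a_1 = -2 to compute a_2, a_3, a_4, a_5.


Substitute y = sum_n a_n x^n into y'' + (const) y = 0.
y''(x) = sum_{n>=0} (n+2)(n+1) a_{n+2} x^n.
The ODE becomes sum_n [(n+2)(n+1) a_{n+2} + 2 a_n] x^n = 0.
Setting each coefficient to zero gives the recurrence:
  (n+2)(n+1) a_{n+2} + 2 a_n = 0,
  a_{n+2} = -2 / ((n+1)(n+2)) a_n.

Check with a_0 = 1, a_1 = -2 (apply the recurrence for n = 0, 1, 2, 3): a_0 = 1, a_1 = -2, a_2 = -1, a_3 = 2/3, a_4 = 1/6, a_5 = -1/15.

a_{n+2} = -2/((n+1)(n+2)) * a_n; check: a_0 = 1, a_1 = -2, a_2 = -1, a_3 = 2/3, a_4 = 1/6, a_5 = -1/15


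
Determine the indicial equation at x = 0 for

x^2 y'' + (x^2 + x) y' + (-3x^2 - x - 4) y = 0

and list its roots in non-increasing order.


Divide by x^2 to reach normal form y'' + P_1(x) y' + P_2(x) y = 0 with P_1(x) = 1 + 1/x and P_2(x) = -3 - 1/x - 4/x^2.
x = 0 is a singular point because the y'-coefficient 1 + 1/x has a pole at x = 0 and the y-coefficient -3 - 1/x - 4/x^2 has a pole at x = 0.
It is a regular singular point because x P_1(x) = p(x) = x + 1 and x^2 P_2(x) = q(x) = -3x^2 - x - 4 are polynomials, hence analytic at x = 0.
p(0) = 1,  q(0) = -4.
Indicial equation: r(r-1) + p(0) r + q(0) = 0, i.e. r^2 + (p(0) - 1) r + q(0) = 0, i.e. r^2 - 4 = 0.
Discriminant: (0)^2 - 4(-4) = 16, so r = (0 ± 4)/2.
Solving: r_1 = 2, r_2 = -2.

indicial: r^2 - 4 = 0; roots r_1 = 2, r_2 = -2


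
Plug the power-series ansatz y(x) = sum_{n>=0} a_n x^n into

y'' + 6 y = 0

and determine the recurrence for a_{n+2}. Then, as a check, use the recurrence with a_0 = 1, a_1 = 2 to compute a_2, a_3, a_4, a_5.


Substitute y = sum_n a_n x^n into y'' + (const) y = 0.
y''(x) = sum_{n>=0} (n+2)(n+1) a_{n+2} x^n.
The ODE becomes sum_n [(n+2)(n+1) a_{n+2} + 6 a_n] x^n = 0.
Setting each coefficient to zero gives the recurrence:
  (n+2)(n+1) a_{n+2} + 6 a_n = 0,
  a_{n+2} = -6 / ((n+1)(n+2)) a_n.

Check with a_0 = 1, a_1 = 2 (apply the recurrence for n = 0, 1, 2, 3): a_0 = 1, a_1 = 2, a_2 = -3, a_3 = -2, a_4 = 3/2, a_5 = 3/5.

a_{n+2} = -6/((n+1)(n+2)) * a_n; check: a_0 = 1, a_1 = 2, a_2 = -3, a_3 = -2, a_4 = 3/2, a_5 = 3/5


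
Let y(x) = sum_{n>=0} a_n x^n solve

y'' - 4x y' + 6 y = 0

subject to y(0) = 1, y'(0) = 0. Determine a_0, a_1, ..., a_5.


Ansatz: y(x) = sum_{n>=0} a_n x^n, so y'(x) = sum_{n>=1} n a_n x^(n-1) and y''(x) = sum_{n>=2} n(n-1) a_n x^(n-2).
Substitute into P(x) y'' + Q(x) y' + R(x) y = 0 with P(x) = 1, Q(x) = -4x, R(x) = 6, and match powers of x.
Initial conditions: a_0 = 1, a_1 = 0.
Setting the coefficient of each power of x to zero and solving order by order (substituting the coefficients already found):
  x^0: 2 a_2 + 6 a_0 = 0  ->  2 a_2 = -6 a_0 = -6  ->  a_2 = -3
  x^1: 6 a_3 + 2 a_1 = 0  ->  6 a_3 = -2 a_1 = 0  ->  a_3 = 0
  x^2: 12 a_4 - 2 a_2 = 0  ->  12 a_4 = 2 a_2 = -6  ->  a_4 = -1/2
  x^3: 20 a_5 - 6 a_3 = 0  ->  20 a_5 = 6 a_3 = 0  ->  a_5 = 0
Truncated series: y(x) = 1 - 3 x^2 - (1/2) x^4 + O(x^6).

a_0 = 1; a_1 = 0; a_2 = -3; a_3 = 0; a_4 = -1/2; a_5 = 0


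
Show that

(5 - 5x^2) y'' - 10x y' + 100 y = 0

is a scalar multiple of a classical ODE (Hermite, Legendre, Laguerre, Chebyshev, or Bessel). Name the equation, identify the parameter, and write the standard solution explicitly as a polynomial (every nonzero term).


All three coefficients share the factor 5; dividing through by 5 gives  (1 - x^2) y'' - 2x y' + 20 y = 0.
This matches the Legendre equation (1 - x^2) y'' - 2x y' + n(n+1) y = 0 (note the -2x y' term) with n(n+1) = 20, so n = 4; the polynomial solution is P_4(x).
With y = sum_k a_k x^k, matching x^k gives (k+2)(k+1) a_{k+2} = [k(k+1) - n(n+1)] a_k = (k - 4)(k + 5) a_k. The right side vanishes at k = 4, so the series with the parity of 4 terminates at degree 4.
Standard normalization (P_n(1) = 1): leading coefficient (2n)!/(2^n (n!)^2) = 40320/(16*576) = 35/8, so a_4 = 35/8. Work downward with a_k = (k+1)(k+2) a_{k+2} / ((k - 4)(k + 5)):
  a_2 = (3)(4)(35/8) / ((2 - 4)(2 + 5)) = (105/2)/(-14) = -15/4
  a_0 = (1)(2)(-15/4) / ((0 - 4)(0 + 5)) = (-15/2)/(-20) = 3/8
Hence P_4(x) = 35 x^4/8 - 15 x^2/4 + 3/8.

P_4(x); series = 35 x^4/8 - 15 x^2/4 + 3/8


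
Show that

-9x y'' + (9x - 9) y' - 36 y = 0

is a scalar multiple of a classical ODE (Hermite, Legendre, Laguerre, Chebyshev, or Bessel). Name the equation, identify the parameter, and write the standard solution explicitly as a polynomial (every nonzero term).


All three coefficients share the factor -9; dividing through by -9 gives  x y'' + (1 - x) y' + 4 y = 0.
This matches the Laguerre equation x y'' + (1 - x) y' + n y = 0 with n = 4; the polynomial solution is L_4(x).
With y = sum_k a_k x^k, matching x^k gives (k+1)k a_{k+1} + (k+1) a_{k+1} - k a_k + n a_k = 0, i.e. (k+1)^2 a_{k+1} = (k - n) a_k = (k - 4) a_k. The right side vanishes at k = 4, so the series terminates at degree 4.
Standard normalization L_n(0) = 1 gives a_0 = 1. Work upward with a_{k+1} = (k - 4) a_k / (k+1)^2:
  a_1 = (0 - 4)(1) / 1^2 = -4/1 = -4
  a_2 = (1 - 4)(-4) / 2^2 = 12/4 = 3
  a_3 = (2 - 4)(3) / 3^2 = -6/9 = -2/3
  a_4 = (3 - 4)(-2/3) / 4^2 = (2/3)/16 = 1/24
Hence L_4(x) = x^4/24 - 2 x^3/3 + 3 x^2 - 4 x + 1.

L_4(x); series = x^4/24 - 2 x^3/3 + 3 x^2 - 4 x + 1


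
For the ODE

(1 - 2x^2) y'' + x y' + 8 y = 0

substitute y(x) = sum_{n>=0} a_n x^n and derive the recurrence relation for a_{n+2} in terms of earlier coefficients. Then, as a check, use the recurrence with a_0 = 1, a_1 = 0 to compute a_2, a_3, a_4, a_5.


Substitute y = sum_n a_n x^n.
(1 - 2 x^2) y'' contributes (n+2)(n+1) a_{n+2} - 2 n(n-1) a_n at x^n.
x y'(x) contributes n a_n at x^n.
8 y(x) contributes 8 a_n at x^n.
Matching x^n: (n+2)(n+1) a_{n+2} + (-2 n(n-1) + n + 8) a_n = 0.
Thus a_{n+2} = (2 n(n-1) - n - 8) / ((n+1)(n+2)) * a_n.

Check with a_0 = 1, a_1 = 0 (apply the recurrence for n = 0, 1, 2, 3): a_0 = 1, a_1 = 0, a_2 = -4, a_3 = 0, a_4 = 2, a_5 = 0.

a_(n+2) = (2 n(n-1) - n - 8) / ((n+1)(n+2)) * a_n; check: a_0 = 1, a_1 = 0, a_2 = -4, a_3 = 0, a_4 = 2, a_5 = 0


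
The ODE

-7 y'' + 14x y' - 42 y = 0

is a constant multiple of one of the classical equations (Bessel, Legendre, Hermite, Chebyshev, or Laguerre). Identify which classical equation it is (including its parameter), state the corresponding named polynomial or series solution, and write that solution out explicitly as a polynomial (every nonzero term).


All three coefficients share the factor -7; dividing through by -7 gives  y'' - 2x y' + 6 y = 0.
This matches the Hermite equation y'' - 2x y' + 2n y = 0 with 2n = 6, so n = 3; the polynomial solution is H_3(x).
With y = sum_k a_k x^k, matching x^k gives (k+2)(k+1) a_{k+2} = 2(k - n) a_k = 2(k - 3) a_k. The right side vanishes at k = 3, so the series with the parity of 3 terminates at degree 3.
Standard normalization: leading coefficient of H_n is 2^n, so a_3 = 2^3 = 8. Work downward with a_k = (k+1)(k+2) a_{k+2} / (2(k - n)):
  a_1 = (2)(3)(8) / (2(1 - 3)) = 48/(-4) = -12
Hence H_3(x) = 8 x^3 - 12 x.

H_3(x); series = 8 x^3 - 12 x


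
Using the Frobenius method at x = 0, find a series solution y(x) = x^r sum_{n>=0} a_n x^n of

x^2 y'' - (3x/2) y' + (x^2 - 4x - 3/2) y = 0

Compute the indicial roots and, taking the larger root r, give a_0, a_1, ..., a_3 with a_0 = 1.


Write in Frobenius form y'' + (p(x)/x) y' + (q(x)/x^2) y = 0:
  p(x) = -3/2,  q(x) = x^2 - 4x - 3/2.
Indicial equation: r(r-1) + (-3/2) r + (-3/2) = 0 -> roots r_1 = 3, r_2 = -1/2.
Take r = r_1 = 3. Let y(x) = x^r sum_{n>=0} a_n x^n with a_0 = 1.
Substitute y = x^r sum a_n x^n and match x^{r+n}. The recurrence is
  D(n) a_n - 4 a_{n-1} + 1 a_{n-2} = 0,  where D(n) = (r+n)(r+n-1) + (-3/2)(r+n) + (-3/2).
  a_n = [4 a_{n-1} - 1 a_{n-2}] / D(n).
Since the indicial polynomial factors as (r - r_1)(r - r_2), D(n) = (r_1 + n - r_1)(r_1 + n - r_2) = n(n + 7/2).
Evaluating step by step (a_0 = 1):
  n = 1: D(1) = 1(1 + 7/2) = 9/2; numerator = 4(1) = 4; a_1 = (4)/(9/2) = 8/9
  n = 2: D(2) = 2(2 + 7/2) = 11; numerator = 4(8/9) - 1(1) = 23/9; a_2 = (23/9)/(11) = 23/99
  n = 3: D(3) = 3(3 + 7/2) = 39/2; numerator = 4(23/99) - 1(8/9) = 4/99; a_3 = (4/99)/(39/2) = 8/3861

r = 3; a_0 = 1; a_1 = 8/9; a_2 = 23/99; a_3 = 8/3861


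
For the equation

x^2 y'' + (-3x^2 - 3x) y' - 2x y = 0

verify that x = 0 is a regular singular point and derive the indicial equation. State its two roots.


Divide by x^2 to reach normal form y'' + P_1(x) y' + P_2(x) y = 0 with P_1(x) = -3 - 3/x and P_2(x) = -2/x.
x = 0 is a singular point because the y'-coefficient -3 - 3/x has a pole at x = 0 and the y-coefficient -2/x has a pole at x = 0.
It is a regular singular point because x P_1(x) = p(x) = -3x - 3 and x^2 P_2(x) = q(x) = -2x are polynomials, hence analytic at x = 0.
p(0) = -3,  q(0) = 0.
Indicial equation: r(r-1) + p(0) r + q(0) = 0, i.e. r^2 + (p(0) - 1) r + q(0) = 0, i.e. r^2 - 4 r = 0.
Discriminant: (-4)^2 - 4(0) = 16, so r = (4 ± 4)/2.
Solving: r_1 = 4, r_2 = 0.

indicial: r^2 - 4 r = 0; roots r_1 = 4, r_2 = 0


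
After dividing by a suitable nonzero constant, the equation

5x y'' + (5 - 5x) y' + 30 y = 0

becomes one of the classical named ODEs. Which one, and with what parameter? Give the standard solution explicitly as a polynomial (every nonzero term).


All three coefficients share the factor 5; dividing through by 5 gives  x y'' + (1 - x) y' + 6 y = 0.
This matches the Laguerre equation x y'' + (1 - x) y' + n y = 0 with n = 6; the polynomial solution is L_6(x).
With y = sum_k a_k x^k, matching x^k gives (k+1)k a_{k+1} + (k+1) a_{k+1} - k a_k + n a_k = 0, i.e. (k+1)^2 a_{k+1} = (k - n) a_k = (k - 6) a_k. The right side vanishes at k = 6, so the series terminates at degree 6.
Standard normalization L_n(0) = 1 gives a_0 = 1. Work upward with a_{k+1} = (k - 6) a_k / (k+1)^2:
  a_1 = (0 - 6)(1) / 1^2 = -6/1 = -6
  a_2 = (1 - 6)(-6) / 2^2 = 30/4 = 15/2
  a_3 = (2 - 6)(15/2) / 3^2 = -30/9 = -10/3
  a_4 = (3 - 6)(-10/3) / 4^2 = 10/16 = 5/8
  a_5 = (4 - 6)(5/8) / 5^2 = (-5/4)/25 = -1/20
  a_6 = (5 - 6)(-1/20) / 6^2 = (1/20)/36 = 1/720
Hence L_6(x) = x^6/720 - x^5/20 + 5 x^4/8 - 10 x^3/3 + 15 x^2/2 - 6 x + 1.

L_6(x); series = x^6/720 - x^5/20 + 5 x^4/8 - 10 x^3/3 + 15 x^2/2 - 6 x + 1


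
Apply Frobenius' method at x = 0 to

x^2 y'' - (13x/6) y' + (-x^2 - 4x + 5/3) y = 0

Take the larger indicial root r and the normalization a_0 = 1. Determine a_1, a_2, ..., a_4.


Write in Frobenius form y'' + (p(x)/x) y' + (q(x)/x^2) y = 0:
  p(x) = -13/6,  q(x) = -x^2 - 4x + 5/3.
Indicial equation: r(r-1) + (-13/6) r + (5/3) = 0 -> roots r_1 = 5/2, r_2 = 2/3.
Take r = r_1 = 5/2. Let y(x) = x^r sum_{n>=0} a_n x^n with a_0 = 1.
Substitute y = x^r sum a_n x^n and match x^{r+n}. The recurrence is
  D(n) a_n - 4 a_{n-1} - 1 a_{n-2} = 0,  where D(n) = (r+n)(r+n-1) + (-13/6)(r+n) + (5/3).
  a_n = [4 a_{n-1} + 1 a_{n-2}] / D(n).
Since the indicial polynomial factors as (r - r_1)(r - r_2), D(n) = (r_1 + n - r_1)(r_1 + n - r_2) = n(n + 11/6).
Evaluating step by step (a_0 = 1):
  n = 1: D(1) = 1(1 + 11/6) = 17/6; numerator = 4(1) = 4; a_1 = (4)/(17/6) = 24/17
  n = 2: D(2) = 2(2 + 11/6) = 23/3; numerator = 4(24/17) + 1(1) = 113/17; a_2 = (113/17)/(23/3) = 339/391
  n = 3: D(3) = 3(3 + 11/6) = 29/2; numerator = 4(339/391) + 1(24/17) = 1908/391; a_3 = (1908/391)/(29/2) = 3816/11339
  n = 4: D(4) = 4(4 + 11/6) = 70/3; numerator = 4(3816/11339) + 1(339/391) = 25095/11339; a_4 = (25095/11339)/(70/3) = 2151/22678

r = 5/2; a_0 = 1; a_1 = 24/17; a_2 = 339/391; a_3 = 3816/11339; a_4 = 2151/22678


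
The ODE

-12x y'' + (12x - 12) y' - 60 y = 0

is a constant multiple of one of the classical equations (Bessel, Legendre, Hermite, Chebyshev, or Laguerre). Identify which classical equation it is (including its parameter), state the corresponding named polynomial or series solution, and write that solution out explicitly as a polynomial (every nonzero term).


All three coefficients share the factor -12; dividing through by -12 gives  x y'' + (1 - x) y' + 5 y = 0.
This matches the Laguerre equation x y'' + (1 - x) y' + n y = 0 with n = 5; the polynomial solution is L_5(x).
With y = sum_k a_k x^k, matching x^k gives (k+1)k a_{k+1} + (k+1) a_{k+1} - k a_k + n a_k = 0, i.e. (k+1)^2 a_{k+1} = (k - n) a_k = (k - 5) a_k. The right side vanishes at k = 5, so the series terminates at degree 5.
Standard normalization L_n(0) = 1 gives a_0 = 1. Work upward with a_{k+1} = (k - 5) a_k / (k+1)^2:
  a_1 = (0 - 5)(1) / 1^2 = -5/1 = -5
  a_2 = (1 - 5)(-5) / 2^2 = 20/4 = 5
  a_3 = (2 - 5)(5) / 3^2 = -15/9 = -5/3
  a_4 = (3 - 5)(-5/3) / 4^2 = (10/3)/16 = 5/24
  a_5 = (4 - 5)(5/24) / 5^2 = (-5/24)/25 = -1/120
Hence L_5(x) = -x^5/120 + 5 x^4/24 - 5 x^3/3 + 5 x^2 - 5 x + 1.

L_5(x); series = -x^5/120 + 5 x^4/24 - 5 x^3/3 + 5 x^2 - 5 x + 1


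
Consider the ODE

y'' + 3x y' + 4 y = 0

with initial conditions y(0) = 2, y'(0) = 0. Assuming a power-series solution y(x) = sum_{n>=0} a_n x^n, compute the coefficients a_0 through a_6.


Ansatz: y(x) = sum_{n>=0} a_n x^n, so y'(x) = sum_{n>=1} n a_n x^(n-1) and y''(x) = sum_{n>=2} n(n-1) a_n x^(n-2).
Substitute into P(x) y'' + Q(x) y' + R(x) y = 0 with P(x) = 1, Q(x) = 3x, R(x) = 4, and match powers of x.
Initial conditions: a_0 = 2, a_1 = 0.
Setting the coefficient of each power of x to zero and solving order by order (substituting the coefficients already found):
  x^0: 2 a_2 + 4 a_0 = 0  ->  2 a_2 = -4 a_0 = -8  ->  a_2 = -4
  x^1: 6 a_3 + 7 a_1 = 0  ->  6 a_3 = -7 a_1 = 0  ->  a_3 = 0
  x^2: 12 a_4 + 10 a_2 = 0  ->  12 a_4 = -10 a_2 = 40  ->  a_4 = 10/3
  x^3: 20 a_5 + 13 a_3 = 0  ->  20 a_5 = -13 a_3 = 0  ->  a_5 = 0
  x^4: 30 a_6 + 16 a_4 = 0  ->  30 a_6 = -16 a_4 = -160/3  ->  a_6 = -16/9
Truncated series: y(x) = 2 - 4 x^2 + (10/3) x^4 - (16/9) x^6 + O(x^7).

a_0 = 2; a_1 = 0; a_2 = -4; a_3 = 0; a_4 = 10/3; a_5 = 0; a_6 = -16/9


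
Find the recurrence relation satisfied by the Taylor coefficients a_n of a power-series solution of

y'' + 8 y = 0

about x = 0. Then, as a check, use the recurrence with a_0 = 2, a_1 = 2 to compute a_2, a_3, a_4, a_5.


Substitute y = sum_n a_n x^n into y'' + (const) y = 0.
y''(x) = sum_{n>=0} (n+2)(n+1) a_{n+2} x^n.
The ODE becomes sum_n [(n+2)(n+1) a_{n+2} + 8 a_n] x^n = 0.
Setting each coefficient to zero gives the recurrence:
  (n+2)(n+1) a_{n+2} + 8 a_n = 0,
  a_{n+2} = -8 / ((n+1)(n+2)) a_n.

Check with a_0 = 2, a_1 = 2 (apply the recurrence for n = 0, 1, 2, 3): a_0 = 2, a_1 = 2, a_2 = -8, a_3 = -8/3, a_4 = 16/3, a_5 = 16/15.

a_{n+2} = -8/((n+1)(n+2)) * a_n; check: a_0 = 2, a_1 = 2, a_2 = -8, a_3 = -8/3, a_4 = 16/3, a_5 = 16/15


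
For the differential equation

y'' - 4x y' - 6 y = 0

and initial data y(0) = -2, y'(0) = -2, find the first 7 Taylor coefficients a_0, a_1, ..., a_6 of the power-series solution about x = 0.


Ansatz: y(x) = sum_{n>=0} a_n x^n, so y'(x) = sum_{n>=1} n a_n x^(n-1) and y''(x) = sum_{n>=2} n(n-1) a_n x^(n-2).
Substitute into P(x) y'' + Q(x) y' + R(x) y = 0 with P(x) = 1, Q(x) = -4x, R(x) = -6, and match powers of x.
Initial conditions: a_0 = -2, a_1 = -2.
Setting the coefficient of each power of x to zero and solving order by order (substituting the coefficients already found):
  x^0: 2 a_2 - 6 a_0 = 0  ->  2 a_2 = 6 a_0 = -12  ->  a_2 = -6
  x^1: 6 a_3 - 10 a_1 = 0  ->  6 a_3 = 10 a_1 = -20  ->  a_3 = -10/3
  x^2: 12 a_4 - 14 a_2 = 0  ->  12 a_4 = 14 a_2 = -84  ->  a_4 = -7
  x^3: 20 a_5 - 18 a_3 = 0  ->  20 a_5 = 18 a_3 = -60  ->  a_5 = -3
  x^4: 30 a_6 - 22 a_4 = 0  ->  30 a_6 = 22 a_4 = -154  ->  a_6 = -77/15
Truncated series: y(x) = -2 - 2 x - 6 x^2 - (10/3) x^3 - 7 x^4 - 3 x^5 - (77/15) x^6 + O(x^7).

a_0 = -2; a_1 = -2; a_2 = -6; a_3 = -10/3; a_4 = -7; a_5 = -3; a_6 = -77/15


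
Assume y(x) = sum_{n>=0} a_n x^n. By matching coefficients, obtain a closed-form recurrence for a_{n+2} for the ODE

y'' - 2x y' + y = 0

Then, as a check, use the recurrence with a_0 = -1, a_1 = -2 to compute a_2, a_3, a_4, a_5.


Substitute y = sum_n a_n x^n.
y''(x) has coefficient (n+2)(n+1) a_{n+2} at x^n;
-2 x y'(x) has coefficient -2 n a_n at x^n (shift);
y(x) has coefficient 1 a_n at x^n.
Matching x^n: (n+2)(n+1) a_{n+2} + (-2n + 1) a_n = 0.
Thus a_{n+2} = (2n - 1) / ((n+1)(n+2)) * a_n.

Check with a_0 = -1, a_1 = -2 (apply the recurrence for n = 0, 1, 2, 3): a_0 = -1, a_1 = -2, a_2 = 1/2, a_3 = -1/3, a_4 = 1/8, a_5 = -1/12.

a_(n+2) = (2n - 1) / ((n+1)(n+2)) * a_n; check: a_0 = -1, a_1 = -2, a_2 = 1/2, a_3 = -1/3, a_4 = 1/8, a_5 = -1/12


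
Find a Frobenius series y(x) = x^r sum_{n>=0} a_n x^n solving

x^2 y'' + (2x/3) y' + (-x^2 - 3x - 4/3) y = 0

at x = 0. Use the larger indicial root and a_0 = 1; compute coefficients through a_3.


Write in Frobenius form y'' + (p(x)/x) y' + (q(x)/x^2) y = 0:
  p(x) = 2/3,  q(x) = -x^2 - 3x - 4/3.
Indicial equation: r(r-1) + (2/3) r + (-4/3) = 0 -> roots r_1 = 4/3, r_2 = -1.
Take r = r_1 = 4/3. Let y(x) = x^r sum_{n>=0} a_n x^n with a_0 = 1.
Substitute y = x^r sum a_n x^n and match x^{r+n}. The recurrence is
  D(n) a_n - 3 a_{n-1} - 1 a_{n-2} = 0,  where D(n) = (r+n)(r+n-1) + (2/3)(r+n) + (-4/3).
  a_n = [3 a_{n-1} + 1 a_{n-2}] / D(n).
Since the indicial polynomial factors as (r - r_1)(r - r_2), D(n) = (r_1 + n - r_1)(r_1 + n - r_2) = n(n + 7/3).
Evaluating step by step (a_0 = 1):
  n = 1: D(1) = 1(1 + 7/3) = 10/3; numerator = 3(1) = 3; a_1 = (3)/(10/3) = 9/10
  n = 2: D(2) = 2(2 + 7/3) = 26/3; numerator = 3(9/10) + 1(1) = 37/10; a_2 = (37/10)/(26/3) = 111/260
  n = 3: D(3) = 3(3 + 7/3) = 16; numerator = 3(111/260) + 1(9/10) = 567/260; a_3 = (567/260)/(16) = 567/4160

r = 4/3; a_0 = 1; a_1 = 9/10; a_2 = 111/260; a_3 = 567/4160


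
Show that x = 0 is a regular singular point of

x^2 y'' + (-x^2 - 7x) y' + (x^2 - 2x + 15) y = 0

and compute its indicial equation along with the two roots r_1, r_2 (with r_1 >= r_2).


Divide by x^2 to reach normal form y'' + P_1(x) y' + P_2(x) y = 0 with P_1(x) = -1 - 7/x and P_2(x) = 1 - 2/x + 15/x^2.
x = 0 is a singular point because the y'-coefficient -1 - 7/x has a pole at x = 0 and the y-coefficient 1 - 2/x + 15/x^2 has a pole at x = 0.
It is a regular singular point because x P_1(x) = p(x) = -x - 7 and x^2 P_2(x) = q(x) = x^2 - 2x + 15 are polynomials, hence analytic at x = 0.
p(0) = -7,  q(0) = 15.
Indicial equation: r(r-1) + p(0) r + q(0) = 0, i.e. r^2 + (p(0) - 1) r + q(0) = 0, i.e. r^2 - 8 r + 15 = 0.
Discriminant: (-8)^2 - 4(15) = 4, so r = (8 ± 2)/2.
Solving: r_1 = 5, r_2 = 3.

indicial: r^2 - 8 r + 15 = 0; roots r_1 = 5, r_2 = 3


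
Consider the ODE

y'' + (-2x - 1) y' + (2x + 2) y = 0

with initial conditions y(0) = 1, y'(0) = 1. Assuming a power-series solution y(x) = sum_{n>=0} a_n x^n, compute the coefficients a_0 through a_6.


Ansatz: y(x) = sum_{n>=0} a_n x^n, so y'(x) = sum_{n>=1} n a_n x^(n-1) and y''(x) = sum_{n>=2} n(n-1) a_n x^(n-2).
Substitute into P(x) y'' + Q(x) y' + R(x) y = 0 with P(x) = 1, Q(x) = -2x - 1, R(x) = 2x + 2, and match powers of x.
Initial conditions: a_0 = 1, a_1 = 1.
Setting the coefficient of each power of x to zero and solving order by order (substituting the coefficients already found):
  x^0: 2 a_2 - a_1 + 2 a_0 = 0  ->  2 a_2 = a_1 - 2 a_0 = -1  ->  a_2 = -1/2
  x^1: 6 a_3 - 2 a_2 + 2 a_0 = 0  ->  6 a_3 = 2 a_2 - 2 a_0 = -3  ->  a_3 = -1/2
  x^2: 12 a_4 - 3 a_3 - 2 a_2 + 2 a_1 = 0  ->  12 a_4 = 3 a_3 + 2 a_2 - 2 a_1 = -9/2  ->  a_4 = -3/8
  x^3: 20 a_5 - 4 a_4 - 4 a_3 + 2 a_2 = 0  ->  20 a_5 = 4 a_4 + 4 a_3 - 2 a_2 = -5/2  ->  a_5 = -1/8
  x^4: 30 a_6 - 5 a_5 - 6 a_4 + 2 a_3 = 0  ->  30 a_6 = 5 a_5 + 6 a_4 - 2 a_3 = -15/8  ->  a_6 = -1/16
Truncated series: y(x) = 1 + x - (1/2) x^2 - (1/2) x^3 - (3/8) x^4 - (1/8) x^5 - (1/16) x^6 + O(x^7).

a_0 = 1; a_1 = 1; a_2 = -1/2; a_3 = -1/2; a_4 = -3/8; a_5 = -1/8; a_6 = -1/16


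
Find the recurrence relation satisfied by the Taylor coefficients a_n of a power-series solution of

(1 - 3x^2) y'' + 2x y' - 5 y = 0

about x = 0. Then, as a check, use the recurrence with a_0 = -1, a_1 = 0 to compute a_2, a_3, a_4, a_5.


Substitute y = sum_n a_n x^n.
(1 - 3 x^2) y'' contributes (n+2)(n+1) a_{n+2} - 3 n(n-1) a_n at x^n.
2 x y'(x) contributes 2 n a_n at x^n.
-5 y(x) contributes -5 a_n at x^n.
Matching x^n: (n+2)(n+1) a_{n+2} + (-3 n(n-1) + 2 n - 5) a_n = 0.
Thus a_{n+2} = (3 n(n-1) - 2 n + 5) / ((n+1)(n+2)) * a_n.

Check with a_0 = -1, a_1 = 0 (apply the recurrence for n = 0, 1, 2, 3): a_0 = -1, a_1 = 0, a_2 = -5/2, a_3 = 0, a_4 = -35/24, a_5 = 0.

a_(n+2) = (3 n(n-1) - 2 n + 5) / ((n+1)(n+2)) * a_n; check: a_0 = -1, a_1 = 0, a_2 = -5/2, a_3 = 0, a_4 = -35/24, a_5 = 0
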